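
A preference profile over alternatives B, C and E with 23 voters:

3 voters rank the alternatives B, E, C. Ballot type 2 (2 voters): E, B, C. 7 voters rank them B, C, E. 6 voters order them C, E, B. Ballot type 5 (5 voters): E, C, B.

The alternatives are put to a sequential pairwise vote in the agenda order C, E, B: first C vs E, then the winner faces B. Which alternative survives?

B

Round 1: C vs E — 13–10, C advances.
Round 2: C vs B — 11–12, B advances.
B survives the agenda.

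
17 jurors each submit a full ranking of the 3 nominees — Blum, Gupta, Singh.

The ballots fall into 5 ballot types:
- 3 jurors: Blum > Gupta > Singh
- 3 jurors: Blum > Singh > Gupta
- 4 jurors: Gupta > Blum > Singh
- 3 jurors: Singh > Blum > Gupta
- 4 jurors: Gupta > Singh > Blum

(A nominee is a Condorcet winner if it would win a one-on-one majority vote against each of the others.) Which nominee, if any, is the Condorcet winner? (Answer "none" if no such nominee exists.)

Blum

Pairwise majorities:
Blum vs Gupta: Blum wins 9–8.
Blum–Singh: Blum 10–7.
Gupta vs Singh: Gupta wins 11–6.
Blum wins every pairwise contest, so Blum is the Condorcet winner.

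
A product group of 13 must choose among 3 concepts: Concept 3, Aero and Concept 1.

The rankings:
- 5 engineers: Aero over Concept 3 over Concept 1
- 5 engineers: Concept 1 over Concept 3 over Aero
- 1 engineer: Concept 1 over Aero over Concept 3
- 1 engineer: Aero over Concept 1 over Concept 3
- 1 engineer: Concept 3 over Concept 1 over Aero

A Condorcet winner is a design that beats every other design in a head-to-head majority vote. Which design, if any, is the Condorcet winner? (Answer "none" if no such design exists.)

Check each pair by majority over 13 ballots:
Concept 3 vs Aero: Aero wins 7–6.
Concept 3 vs Concept 1: 6 to 7, Concept 1.
Aero vs Concept 1: Concept 1 wins 7–6.
Concept 1 beats each of Concept 3, Aero — Concept 1 is the Condorcet winner.

Concept 1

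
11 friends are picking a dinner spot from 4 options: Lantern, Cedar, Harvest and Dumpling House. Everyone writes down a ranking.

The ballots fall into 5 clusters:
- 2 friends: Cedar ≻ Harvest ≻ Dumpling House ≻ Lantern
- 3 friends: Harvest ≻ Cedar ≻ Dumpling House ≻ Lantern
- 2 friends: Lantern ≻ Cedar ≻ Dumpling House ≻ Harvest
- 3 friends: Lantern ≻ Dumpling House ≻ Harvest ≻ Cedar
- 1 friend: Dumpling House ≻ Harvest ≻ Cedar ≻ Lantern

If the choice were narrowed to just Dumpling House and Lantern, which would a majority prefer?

Ballots ranking Dumpling House above Lantern: 2 + 3 + 1 = 6.
Ballots ranking Lantern above Dumpling House: 11 − 6 = 5.
Dumpling House wins the head-to-head 6–5.

Dumpling House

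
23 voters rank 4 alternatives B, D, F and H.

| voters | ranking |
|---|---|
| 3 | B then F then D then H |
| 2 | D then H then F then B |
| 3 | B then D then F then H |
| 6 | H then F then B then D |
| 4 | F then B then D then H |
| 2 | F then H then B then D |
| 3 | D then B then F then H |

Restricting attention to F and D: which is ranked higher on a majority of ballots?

Ballots ranking F above D: 3 + 6 + 4 + 2 = 15.
Ballots ranking D above F: 23 − 15 = 8.
F wins the head-to-head 15–8.

F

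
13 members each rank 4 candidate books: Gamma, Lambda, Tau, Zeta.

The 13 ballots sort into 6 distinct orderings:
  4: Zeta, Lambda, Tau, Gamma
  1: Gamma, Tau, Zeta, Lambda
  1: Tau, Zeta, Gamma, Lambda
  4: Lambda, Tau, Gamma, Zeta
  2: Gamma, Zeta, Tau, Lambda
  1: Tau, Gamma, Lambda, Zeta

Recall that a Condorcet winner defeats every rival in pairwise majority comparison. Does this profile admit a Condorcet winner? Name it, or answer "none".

none

Head-to-head results (13 members):
Gamma vs Lambda: 5 to 8, Lambda.
Gamma–Tau: Tau 10–3.
Gamma vs Zeta: Gamma is ranked higher on 1+4+2+1 = 8 ballots, Zeta on 5. Gamma wins 8–5.
Lambda vs Tau: Lambda is ranked higher on 4+4 = 8 ballots, Tau on 5. Lambda wins 8–5.
Lambda vs Zeta: Lambda preferred on 4+1 = 5 ballots; Zeta wins 8–5.
Tau–Zeta: Tau 7–6.
Every book loses at least once (Gamma loses to Lambda; Lambda loses to Zeta; Tau loses to Lambda; Zeta loses to Gamma). The majority relation contains the cycle Gamma → Zeta → Lambda → Gamma, so there is no Condorcet winner.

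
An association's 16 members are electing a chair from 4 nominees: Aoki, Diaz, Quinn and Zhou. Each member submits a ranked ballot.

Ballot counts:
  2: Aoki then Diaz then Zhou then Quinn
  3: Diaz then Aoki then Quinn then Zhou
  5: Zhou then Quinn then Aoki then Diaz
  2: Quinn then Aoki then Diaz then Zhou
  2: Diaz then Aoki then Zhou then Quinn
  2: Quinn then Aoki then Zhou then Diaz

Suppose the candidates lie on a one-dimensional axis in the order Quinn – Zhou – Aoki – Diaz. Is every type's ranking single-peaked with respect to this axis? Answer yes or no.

Axis positions: Quinn=1, Zhou=2, Aoki=3, Diaz=4.
Type 1 (peak Aoki at position 3): ranking walks positions 3-4-2-1, expanding outward from the peak — single-peaked.
Type 2: ranking walks positions 4-3-1-2; Quinn is ranked above Zhou even though Zhou lies between Quinn and the peak Diaz on the axis — preferences dip and rise again. Not single-peaked.
Type 3 (peak Zhou at position 2): ranking walks positions 2-1-3-4, expanding outward from the peak — single-peaked.
Type 4: ranking walks positions 1-3-4-2; Aoki is ranked above Zhou even though Zhou lies between Aoki and the peak Quinn on the axis — preferences dip and rise again. Not single-peaked.
Type 5 (peak Diaz at position 4): ranking walks positions 4-3-2-1, expanding outward from the peak — single-peaked.
Type 6: ranking walks positions 1-3-2-4; Aoki is ranked above Zhou even though Zhou lies between Aoki and the peak Quinn on the axis — preferences dip and rise again. Not single-peaked.
Type 2 violates single-peakedness, so the profile is not single-peaked on this axis.

no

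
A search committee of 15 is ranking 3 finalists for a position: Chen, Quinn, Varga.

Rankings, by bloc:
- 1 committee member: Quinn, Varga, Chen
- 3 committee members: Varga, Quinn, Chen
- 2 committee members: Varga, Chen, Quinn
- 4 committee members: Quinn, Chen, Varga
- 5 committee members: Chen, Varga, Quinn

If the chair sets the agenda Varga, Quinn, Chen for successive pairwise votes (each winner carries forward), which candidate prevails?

Chen

Round 1: Varga vs Quinn — 10–5, Varga advances.
Round 2: Varga vs Chen — 6–9, Chen advances.
The agenda winner is Chen.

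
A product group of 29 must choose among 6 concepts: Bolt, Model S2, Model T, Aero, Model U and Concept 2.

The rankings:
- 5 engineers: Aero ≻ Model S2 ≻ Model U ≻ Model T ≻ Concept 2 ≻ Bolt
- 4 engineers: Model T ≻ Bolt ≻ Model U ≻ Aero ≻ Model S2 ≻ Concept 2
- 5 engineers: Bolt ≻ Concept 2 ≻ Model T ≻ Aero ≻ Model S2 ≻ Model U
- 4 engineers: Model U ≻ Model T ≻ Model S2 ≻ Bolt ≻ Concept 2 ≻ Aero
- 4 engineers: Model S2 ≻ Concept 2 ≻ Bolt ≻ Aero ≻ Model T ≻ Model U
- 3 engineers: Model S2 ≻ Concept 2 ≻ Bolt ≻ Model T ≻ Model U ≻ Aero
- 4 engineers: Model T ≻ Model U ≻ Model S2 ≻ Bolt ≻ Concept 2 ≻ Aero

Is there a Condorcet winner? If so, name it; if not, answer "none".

Model T

Head-to-head results (29 engineers):
Bolt vs Model S2: Model S2 wins 20–9.
Bolt–Model T: Model T 17–12.
Bolt vs Aero: Bolt wins 24–5.
Bolt vs Model U: Bolt, 16–13.
Bolt vs Concept 2: Bolt wins 17–12.
Model S2–Model T: Model T 17–12.
Model S2 vs Aero: Model S2, 15–14.
Model S2 vs Model U: Model S2 wins 17–12.
Model S2 vs Concept 2: Model S2 wins 24–5.
Model T vs Aero: Model T wins 20–9.
Model T vs Model U: Model T, 20–9.
Model T vs Concept 2: Model T, 17–12.
Aero vs Model U: Model U wins 15–14.
Aero vs Concept 2: Concept 2, 20–9.
Model U vs Concept 2: Model U wins 17–12.
Only Model T has no losses; Model T is the Condorcet winner.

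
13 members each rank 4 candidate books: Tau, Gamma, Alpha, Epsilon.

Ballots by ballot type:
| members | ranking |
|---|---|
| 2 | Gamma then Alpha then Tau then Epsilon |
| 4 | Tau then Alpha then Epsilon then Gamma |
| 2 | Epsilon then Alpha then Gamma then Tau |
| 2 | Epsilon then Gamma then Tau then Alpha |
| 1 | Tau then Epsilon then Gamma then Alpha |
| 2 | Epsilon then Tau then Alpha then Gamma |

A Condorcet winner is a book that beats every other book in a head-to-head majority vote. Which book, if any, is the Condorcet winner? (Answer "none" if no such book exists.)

Tau

Check each pair by majority over 13 ballots:
Tau vs Gamma: Tau wins 7–6.
Tau vs Alpha: Tau, 9–4.
Tau vs Epsilon: Tau is ranked higher on 2+4+1 = 7 ballots, Epsilon on 6. Tau wins 7–6.
Gamma–Alpha: Alpha 8–5.
Gamma vs Epsilon: Gamma is ranked higher on 2 ballots, Epsilon on 11. Epsilon wins 11–2.
Alpha–Epsilon: Epsilon 7–6.
Tau wins every pairwise contest, so Tau is the Condorcet winner.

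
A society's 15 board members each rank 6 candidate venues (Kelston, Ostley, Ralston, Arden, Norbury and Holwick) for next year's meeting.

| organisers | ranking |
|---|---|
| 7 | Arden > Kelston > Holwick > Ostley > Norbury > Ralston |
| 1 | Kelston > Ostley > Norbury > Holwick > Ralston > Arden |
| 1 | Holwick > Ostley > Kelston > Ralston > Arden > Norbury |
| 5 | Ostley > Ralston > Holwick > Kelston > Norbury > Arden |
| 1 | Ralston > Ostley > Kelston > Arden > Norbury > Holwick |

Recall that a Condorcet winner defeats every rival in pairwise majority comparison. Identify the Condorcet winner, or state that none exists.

Pairwise majorities:
Kelston vs Ostley: 7+1 = 8 for Kelston, 7 for Ostley — Kelston by 8–7.
Kelston vs Ralston: 7+1+1 = 9 for Kelston, 6 for Ralston — Kelston by 9–6.
Kelston vs Arden: Kelston preferred on 1+1+5+1 = 8 ballots; Kelston wins 8–7.
Kelston vs Norbury: Kelston is ranked higher on 7+1+1+5+1 = 15 ballots, Norbury on 0. Kelston wins 15–0.
Kelston vs Holwick: 7+1+1 = 9 for Kelston, 6 for Holwick — Kelston by 9–6.
Ostley vs Ralston: 7+1+1+5 = 14 for Ostley, 1 for Ralston — Ostley by 14–1.
Ostley vs Arden: 8 to 7, Ostley.
Ostley vs Norbury: 15 to 0, Ostley.
Ostley vs Holwick: 1+5+1 = 7 for Ostley, 8 for Holwick — Holwick by 8–7.
Ralston vs Arden: 1+1+5+1 = 8 for Ralston, 7 for Arden — Ralston by 8–7.
Ralston vs Norbury: Ralston is ranked higher on 1+5+1 = 7 ballots, Norbury on 8. Norbury wins 8–7.
Ralston vs Holwick: Ralston is ranked higher on 5+1 = 6 ballots, Holwick on 9. Holwick wins 9–6.
Arden vs Norbury: 7+1+1 = 9 for Arden, 6 for Norbury — Arden by 9–6.
Arden vs Holwick: 7+1 = 8 for Arden, 7 for Holwick — Arden by 8–7.
Norbury vs Holwick: Norbury is ranked higher on 1+1 = 2 ballots, Holwick on 13. Holwick wins 13–2.
Kelston beats each of Ostley, Ralston, Arden, Norbury, Holwick — Kelston is the Condorcet winner.

Kelston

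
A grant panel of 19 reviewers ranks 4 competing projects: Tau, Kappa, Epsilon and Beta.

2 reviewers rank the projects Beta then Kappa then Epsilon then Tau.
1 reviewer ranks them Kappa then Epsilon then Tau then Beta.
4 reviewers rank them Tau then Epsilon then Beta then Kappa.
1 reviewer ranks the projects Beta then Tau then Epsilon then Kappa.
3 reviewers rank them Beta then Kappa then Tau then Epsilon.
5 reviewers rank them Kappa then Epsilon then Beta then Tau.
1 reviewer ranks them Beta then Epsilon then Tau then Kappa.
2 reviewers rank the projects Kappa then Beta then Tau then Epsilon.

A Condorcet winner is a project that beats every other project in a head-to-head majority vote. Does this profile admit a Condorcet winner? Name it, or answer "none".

Head-to-head results (19 reviewers):
Tau vs Kappa: Kappa wins 13–6.
Tau vs Epsilon: Tau wins 10–9.
Tau vs Beta: Beta, 14–5.
Kappa vs Epsilon: Kappa, 13–6.
Kappa–Beta: Beta 11–8.
Epsilon vs Beta: Epsilon wins 10–9.
Every project loses at least once (Tau loses to Kappa; Kappa loses to Beta; Epsilon loses to Tau; Beta loses to Epsilon). The majority relation contains the cycle Tau > Epsilon > Beta > Tau, so there is no Condorcet winner.

none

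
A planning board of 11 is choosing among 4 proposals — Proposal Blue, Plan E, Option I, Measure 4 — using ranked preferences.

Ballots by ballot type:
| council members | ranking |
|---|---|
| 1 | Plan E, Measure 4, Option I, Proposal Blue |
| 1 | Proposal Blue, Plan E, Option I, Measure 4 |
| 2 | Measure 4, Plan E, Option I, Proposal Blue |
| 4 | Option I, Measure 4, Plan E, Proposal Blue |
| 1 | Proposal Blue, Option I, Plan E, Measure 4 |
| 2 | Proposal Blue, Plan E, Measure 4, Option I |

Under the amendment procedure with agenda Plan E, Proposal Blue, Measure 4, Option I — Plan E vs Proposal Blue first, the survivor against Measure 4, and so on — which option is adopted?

Option I

Round 1: Plan E vs Proposal Blue — 7–4, Plan E advances.
Round 2: Plan E vs Measure 4 — 5–6, Measure 4 advances.
Round 3: Measure 4 vs Option I — 5–6, Option I advances.
Option I survives the agenda.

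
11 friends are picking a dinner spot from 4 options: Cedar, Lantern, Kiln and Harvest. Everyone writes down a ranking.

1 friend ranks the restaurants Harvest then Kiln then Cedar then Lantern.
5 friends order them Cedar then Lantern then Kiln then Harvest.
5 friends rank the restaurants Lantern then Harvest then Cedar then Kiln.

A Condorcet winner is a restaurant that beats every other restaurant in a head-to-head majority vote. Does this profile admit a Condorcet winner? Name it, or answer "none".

Check each pair by majority over 11 ballots:
Cedar vs Lantern: Cedar preferred on 1+5 = 6 ballots; Cedar wins 6–5.
Cedar vs Kiln: 5+5 = 10 for Cedar, 1 for Kiln — Cedar by 10–1.
Cedar vs Harvest: Cedar is ranked higher on 5 ballots, Harvest on 6. Harvest wins 6–5.
Lantern vs Kiln: Lantern is ranked higher on 5+5 = 10 ballots, Kiln on 1. Lantern wins 10–1.
Lantern vs Harvest: Lantern is ranked higher on 5+5 = 10 ballots, Harvest on 1. Lantern wins 10–1.
Kiln vs Harvest: 5 to 6, Harvest.
Every restaurant loses at least once (Cedar loses to Harvest; Lantern loses to Cedar; Kiln loses to Cedar; Harvest loses to Lantern). The majority relation contains the cycle Cedar > Lantern > Harvest > Cedar, so there is no Condorcet winner.

none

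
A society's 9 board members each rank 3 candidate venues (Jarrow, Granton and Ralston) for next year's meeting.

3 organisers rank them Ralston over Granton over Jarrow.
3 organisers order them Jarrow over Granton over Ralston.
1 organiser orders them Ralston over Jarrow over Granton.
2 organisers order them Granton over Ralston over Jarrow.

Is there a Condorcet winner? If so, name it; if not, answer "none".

Pairwise majorities:
Jarrow vs Granton: Jarrow preferred on 3+1 = 4 ballots; Granton wins 5–4.
Jarrow vs Ralston: 3 for Jarrow, 6 for Ralston — Ralston by 6–3.
Granton vs Ralston: Granton preferred on 3+2 = 5 ballots; Granton wins 5–4.
Granton wins every pairwise contest, so Granton is the Condorcet winner.

Granton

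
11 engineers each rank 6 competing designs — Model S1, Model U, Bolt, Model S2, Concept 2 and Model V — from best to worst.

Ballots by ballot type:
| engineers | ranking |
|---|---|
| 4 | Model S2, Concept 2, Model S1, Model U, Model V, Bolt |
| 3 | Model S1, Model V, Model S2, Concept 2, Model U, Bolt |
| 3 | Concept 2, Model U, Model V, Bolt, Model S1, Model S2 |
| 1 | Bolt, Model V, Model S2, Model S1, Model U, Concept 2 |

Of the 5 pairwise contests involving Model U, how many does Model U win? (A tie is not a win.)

Model U against each rival (11 engineers):
Model U–Model S1: Model S1 8–3.
Model U vs Bolt: 10 to 1, Model U.
Model U–Model S2: Model S2 8–3.
Model U vs Concept 2: 1 to 10, Concept 2.
Model U vs Model V: Model U preferred on 4+3 = 7 ballots; Model U wins 7–4.
Model U beats Bolt, Model V; loses to Model S1, Model S2, Concept 2 — 2 pairwise wins.

2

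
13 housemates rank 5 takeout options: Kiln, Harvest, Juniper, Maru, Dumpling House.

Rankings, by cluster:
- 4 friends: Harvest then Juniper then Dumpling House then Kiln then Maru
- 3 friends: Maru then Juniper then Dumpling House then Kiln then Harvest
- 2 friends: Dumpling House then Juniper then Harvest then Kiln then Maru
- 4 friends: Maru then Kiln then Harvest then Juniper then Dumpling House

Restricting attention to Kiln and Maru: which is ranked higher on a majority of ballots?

Maru

Ballots ranking Kiln above Maru: 4 + 2 = 6.
Ballots ranking Maru above Kiln: 13 − 6 = 7.
Maru wins the head-to-head 7–6.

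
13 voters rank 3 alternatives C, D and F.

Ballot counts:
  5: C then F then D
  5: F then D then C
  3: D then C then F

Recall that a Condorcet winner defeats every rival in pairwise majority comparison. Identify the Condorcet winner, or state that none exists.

none

Check each pair by majority over 13 ballots:
C–D: D 8–5.
C–F: C 8–5.
D vs F: F wins 10–3.
Each alternative drops at least one matchup (C loses to D; D loses to F; F loses to C); the cycle C beats F beats D beats C rules out a Condorcet winner.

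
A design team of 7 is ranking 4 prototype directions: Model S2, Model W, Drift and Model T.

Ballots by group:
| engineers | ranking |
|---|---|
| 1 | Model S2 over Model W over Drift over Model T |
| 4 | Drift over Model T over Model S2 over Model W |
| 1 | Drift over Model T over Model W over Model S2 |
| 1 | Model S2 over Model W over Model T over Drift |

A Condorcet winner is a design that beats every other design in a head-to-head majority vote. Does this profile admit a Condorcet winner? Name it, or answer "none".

Drift

Head-to-head results (7 engineers):
Model S2 vs Model W: 1+4+1 = 6 for Model S2, 1 for Model W — Model S2 by 6–1.
Model S2 vs Drift: Drift, 5–2.
Model S2–Model T: Model T 5–2.
Model W vs Drift: Model W is ranked higher on 1+1 = 2 ballots, Drift on 5. Drift wins 5–2.
Model W vs Model T: 1+1 = 2 for Model W, 5 for Model T — Model T by 5–2.
Drift vs Model T: 1+4+1 = 6 for Drift, 1 for Model T — Drift by 6–1.
Only Drift has no losses; Drift is the Condorcet winner.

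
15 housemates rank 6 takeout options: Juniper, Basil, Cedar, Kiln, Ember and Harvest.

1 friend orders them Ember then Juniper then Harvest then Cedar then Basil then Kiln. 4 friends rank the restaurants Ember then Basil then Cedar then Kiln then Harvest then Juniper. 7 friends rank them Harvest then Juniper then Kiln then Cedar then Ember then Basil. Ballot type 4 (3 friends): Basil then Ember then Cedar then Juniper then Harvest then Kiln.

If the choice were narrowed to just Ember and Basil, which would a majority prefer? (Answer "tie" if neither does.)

Ballots ranking Ember above Basil: 1 + 4 + 7 = 12.
Ballots ranking Basil above Ember: 15 − 12 = 3.
Ember wins the head-to-head 12–3.

Ember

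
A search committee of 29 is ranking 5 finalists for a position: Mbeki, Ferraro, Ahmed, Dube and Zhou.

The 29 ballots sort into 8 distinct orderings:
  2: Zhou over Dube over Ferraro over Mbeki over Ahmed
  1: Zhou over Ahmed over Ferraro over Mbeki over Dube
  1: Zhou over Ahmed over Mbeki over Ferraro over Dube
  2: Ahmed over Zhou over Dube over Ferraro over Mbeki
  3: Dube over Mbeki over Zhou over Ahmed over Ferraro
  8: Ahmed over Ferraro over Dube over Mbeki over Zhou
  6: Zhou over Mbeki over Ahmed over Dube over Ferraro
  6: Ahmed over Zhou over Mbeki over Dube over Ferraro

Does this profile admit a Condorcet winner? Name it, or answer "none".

Ahmed

Check each pair by majority over 29 ballots:
Mbeki vs Ferraro: 16 to 13, Mbeki.
Mbeki vs Ahmed: Mbeki preferred on 2+3+6 = 11 ballots; Ahmed wins 18–11.
Mbeki vs Dube: 1+1+6+6 = 14 for Mbeki, 15 for Dube — Dube by 15–14.
Mbeki vs Zhou: Mbeki is ranked higher on 3+8 = 11 ballots, Zhou on 18. Zhou wins 18–11.
Ferraro vs Ahmed: Ferraro is ranked higher on 2 ballots, Ahmed on 27. Ahmed wins 27–2.
Ferraro vs Dube: 10 to 19, Dube.
Ferraro vs Zhou: 8 for Ferraro, 21 for Zhou — Zhou by 21–8.
Ahmed vs Dube: 1+1+2+8+6+6 = 24 for Ahmed, 5 for Dube — Ahmed by 24–5.
Ahmed vs Zhou: Ahmed preferred on 2+8+6 = 16 ballots; Ahmed wins 16–13.
Dube vs Zhou: 3+8 = 11 for Dube, 18 for Zhou — Zhou by 18–11.
Ahmed wins every pairwise contest, so Ahmed is the Condorcet winner.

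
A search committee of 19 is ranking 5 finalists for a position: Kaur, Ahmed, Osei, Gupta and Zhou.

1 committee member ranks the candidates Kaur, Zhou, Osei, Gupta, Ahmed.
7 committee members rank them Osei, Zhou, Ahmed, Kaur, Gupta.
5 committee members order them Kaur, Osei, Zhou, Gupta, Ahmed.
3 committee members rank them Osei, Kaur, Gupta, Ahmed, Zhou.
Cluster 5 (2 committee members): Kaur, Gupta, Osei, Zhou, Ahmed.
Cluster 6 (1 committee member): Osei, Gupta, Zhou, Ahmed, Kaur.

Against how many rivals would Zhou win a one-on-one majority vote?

Zhou against each rival (19 committee members):
Zhou vs Kaur: Kaur, 11–8.
Zhou vs Ahmed: Zhou wins 16–3.
Zhou–Osei: Osei 18–1.
Zhou vs Gupta: 13 to 6, Zhou.
Zhou beats Ahmed, Gupta; loses to Kaur, Osei — 2 pairwise wins.

2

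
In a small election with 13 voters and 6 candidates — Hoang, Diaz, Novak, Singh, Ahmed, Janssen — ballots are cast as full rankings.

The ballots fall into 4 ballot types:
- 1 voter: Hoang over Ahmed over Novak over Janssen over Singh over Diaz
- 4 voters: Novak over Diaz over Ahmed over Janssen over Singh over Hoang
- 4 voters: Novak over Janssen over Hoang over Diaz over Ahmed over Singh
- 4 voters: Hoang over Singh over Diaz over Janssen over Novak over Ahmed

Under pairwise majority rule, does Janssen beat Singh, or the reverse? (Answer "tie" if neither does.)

Janssen

Ballots ranking Janssen above Singh: 1 + 4 + 4 = 9.
Ballots ranking Singh above Janssen: 13 − 9 = 4.
Janssen wins the head-to-head 9–4.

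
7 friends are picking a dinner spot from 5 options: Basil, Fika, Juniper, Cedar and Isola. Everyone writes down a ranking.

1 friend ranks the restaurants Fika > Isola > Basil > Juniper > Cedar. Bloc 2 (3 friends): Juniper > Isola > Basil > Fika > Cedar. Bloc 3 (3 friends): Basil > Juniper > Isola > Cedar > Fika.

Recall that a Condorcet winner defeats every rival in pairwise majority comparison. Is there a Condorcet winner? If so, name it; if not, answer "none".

Check each pair by majority over 7 ballots:
Basil vs Fika: 3+3 = 6 for Basil, 1 for Fika — Basil by 6–1.
Basil vs Juniper: 1+3 = 4 for Basil, 3 for Juniper — Basil by 4–3.
Basil vs Cedar: 1+3+3 = 7 for Basil, 0 for Cedar — Basil by 7–0.
Basil vs Isola: Isola wins 4–3.
Fika vs Juniper: Fika is ranked higher on 1 ballot, Juniper on 6. Juniper wins 6–1.
Fika vs Cedar: Fika wins 4–3.
Fika vs Isola: Isola, 6–1.
Juniper–Cedar: Juniper 7–0.
Juniper vs Isola: Juniper preferred on 3+3 = 6 ballots; Juniper wins 6–1.
Cedar vs Isola: Isola, 7–0.
Every restaurant loses at least once (Basil loses to Isola; Fika loses to Basil; Juniper loses to Basil; Cedar loses to Basil; Isola loses to Juniper). The majority relation contains the cycle Basil → Juniper → Isola → Basil, so there is no Condorcet winner.

none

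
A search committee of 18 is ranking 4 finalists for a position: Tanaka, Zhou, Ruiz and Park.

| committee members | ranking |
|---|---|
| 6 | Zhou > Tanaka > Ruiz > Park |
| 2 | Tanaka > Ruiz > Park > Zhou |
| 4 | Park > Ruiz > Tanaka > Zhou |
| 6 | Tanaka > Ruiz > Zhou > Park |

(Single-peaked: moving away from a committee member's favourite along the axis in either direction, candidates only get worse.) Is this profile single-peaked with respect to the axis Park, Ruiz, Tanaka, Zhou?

yes

Axis positions: Park=1, Ruiz=2, Tanaka=3, Zhou=4.
Cluster 1 (peak Zhou at position 4): ranking walks positions 4-3-2-1, expanding outward from the peak — single-peaked.
Cluster 2 (peak Tanaka at position 3): ranking walks positions 3-2-1-4, expanding outward from the peak — single-peaked.
Cluster 3 (peak Park at position 1): ranking walks positions 1-2-3-4, expanding outward from the peak — single-peaked.
Cluster 4 (peak Tanaka at position 3): ranking walks positions 3-2-4-1, expanding outward from the peak — single-peaked.
Every ranking is single-peaked on this axis.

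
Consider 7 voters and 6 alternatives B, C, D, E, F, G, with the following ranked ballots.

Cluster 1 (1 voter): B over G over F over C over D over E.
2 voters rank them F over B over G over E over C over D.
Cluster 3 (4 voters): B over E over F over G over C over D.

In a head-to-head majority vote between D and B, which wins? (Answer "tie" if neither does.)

B

No ballot ranks D above B: 0.
Ballots ranking B above D: 7 − 0 = 7.
B wins the head-to-head 7–0.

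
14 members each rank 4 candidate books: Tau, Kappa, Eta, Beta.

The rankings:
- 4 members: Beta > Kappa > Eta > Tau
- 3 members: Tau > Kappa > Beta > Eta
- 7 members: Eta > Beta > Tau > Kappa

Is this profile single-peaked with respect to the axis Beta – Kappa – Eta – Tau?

no

Axis positions: Beta=1, Kappa=2, Eta=3, Tau=4.
Ballot type 1 (peak Beta at position 1): ranking walks positions 1-2-3-4, expanding outward from the peak — single-peaked.
Ballot type 2: ranking walks positions 4-2-1-3; Kappa is ranked above Eta even though Eta lies between Kappa and the peak Tau on the axis — preferences dip and rise again. Not single-peaked.
Ballot type 3: ranking walks positions 3-1-4-2; Beta is ranked above Kappa even though Kappa lies between Beta and the peak Eta on the axis — preferences dip and rise again. Not single-peaked.
Ballot type 2 violates single-peakedness, so the profile is not single-peaked on this axis.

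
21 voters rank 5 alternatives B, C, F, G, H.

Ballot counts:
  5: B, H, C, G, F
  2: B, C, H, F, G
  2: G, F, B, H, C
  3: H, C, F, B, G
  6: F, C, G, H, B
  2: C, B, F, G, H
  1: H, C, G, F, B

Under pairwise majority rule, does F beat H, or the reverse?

H

Ballots ranking F above H: 2 + 6 + 2 = 10.
Ballots ranking H above F: 21 − 10 = 11.
H wins the head-to-head 11–10.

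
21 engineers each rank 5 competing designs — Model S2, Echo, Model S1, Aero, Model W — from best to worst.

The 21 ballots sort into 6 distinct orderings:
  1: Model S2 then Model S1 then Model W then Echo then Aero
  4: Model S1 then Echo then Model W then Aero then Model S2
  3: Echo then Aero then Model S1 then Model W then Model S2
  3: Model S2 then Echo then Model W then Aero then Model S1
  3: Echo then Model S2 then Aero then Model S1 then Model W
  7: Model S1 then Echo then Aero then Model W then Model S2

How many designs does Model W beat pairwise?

Model W against each rival (21 engineers):
Model W–Model S2: Model W 14–7.
Model W vs Echo: 1 to 20, Echo.
Model W vs Model S1: Model S1, 18–3.
Model W vs Aero: Aero wins 13–8.
Model W beats Model S2; loses to Echo, Model S1, Aero — 1 pairwise win.

1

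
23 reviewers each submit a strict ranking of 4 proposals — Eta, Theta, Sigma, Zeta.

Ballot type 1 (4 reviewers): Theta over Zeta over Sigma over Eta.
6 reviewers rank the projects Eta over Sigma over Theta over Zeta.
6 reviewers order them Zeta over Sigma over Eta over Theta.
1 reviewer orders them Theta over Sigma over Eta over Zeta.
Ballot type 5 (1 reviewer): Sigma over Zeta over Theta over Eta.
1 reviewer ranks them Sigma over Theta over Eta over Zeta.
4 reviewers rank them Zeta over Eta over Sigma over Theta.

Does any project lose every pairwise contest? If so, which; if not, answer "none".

none

Pairwise majorities:
Eta vs Theta: Eta preferred on 6+6+4 = 16 ballots; Eta wins 16–7.
Eta vs Sigma: Eta preferred on 6+4 = 10 ballots; Sigma wins 13–10.
Eta vs Zeta: Eta preferred on 6+1+1 = 8 ballots; Zeta wins 15–8.
Theta vs Sigma: Sigma wins 18–5.
Theta vs Zeta: Theta preferred on 4+6+1+1 = 12 ballots; Theta wins 12–11.
Sigma vs Zeta: Zeta, 14–9.
No project is winless: Eta beats Theta; Theta beats Zeta; Sigma beats Eta; Zeta beats Eta. There is no Condorcet loser.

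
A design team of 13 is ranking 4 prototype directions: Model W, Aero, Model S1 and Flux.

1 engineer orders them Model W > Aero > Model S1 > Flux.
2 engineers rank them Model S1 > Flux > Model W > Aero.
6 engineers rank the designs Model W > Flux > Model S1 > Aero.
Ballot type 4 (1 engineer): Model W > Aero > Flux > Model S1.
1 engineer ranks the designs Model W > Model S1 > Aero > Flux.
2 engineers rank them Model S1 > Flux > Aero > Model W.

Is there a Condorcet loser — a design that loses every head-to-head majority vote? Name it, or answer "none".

Aero

Head-to-head results (13 engineers):
Model W vs Aero: Model W wins 11–2.
Model W vs Model S1: Model W is ranked higher on 1+6+1+1 = 9 ballots, Model S1 on 4. Model W wins 9–4.
Model W vs Flux: Model W wins 9–4.
Aero vs Model S1: 1+1 = 2 for Aero, 11 for Model S1 — Model S1 by 11–2.
Aero–Flux: Flux 10–3.
Model S1 vs Flux: Model S1 is ranked higher on 1+2+1+2 = 6 ballots, Flux on 7. Flux wins 7–6.
Aero loses to every other design — it is the Condorcet loser.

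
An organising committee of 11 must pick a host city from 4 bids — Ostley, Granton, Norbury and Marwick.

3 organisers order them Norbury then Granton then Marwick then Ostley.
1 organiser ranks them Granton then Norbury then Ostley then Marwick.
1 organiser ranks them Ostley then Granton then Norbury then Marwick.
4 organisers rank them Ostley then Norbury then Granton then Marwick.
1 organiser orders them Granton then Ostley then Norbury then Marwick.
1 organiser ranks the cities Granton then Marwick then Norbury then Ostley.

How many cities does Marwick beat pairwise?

0

Marwick against each rival (11 organisers):
Marwick–Ostley: Ostley 7–4.
Marwick vs Granton: Granton, 11–0.
Marwick vs Norbury: 1 for Marwick, 10 for Norbury — Norbury by 10–1.
Marwick beats no one; loses to Ostley, Granton, Norbury — 0 pairwise wins.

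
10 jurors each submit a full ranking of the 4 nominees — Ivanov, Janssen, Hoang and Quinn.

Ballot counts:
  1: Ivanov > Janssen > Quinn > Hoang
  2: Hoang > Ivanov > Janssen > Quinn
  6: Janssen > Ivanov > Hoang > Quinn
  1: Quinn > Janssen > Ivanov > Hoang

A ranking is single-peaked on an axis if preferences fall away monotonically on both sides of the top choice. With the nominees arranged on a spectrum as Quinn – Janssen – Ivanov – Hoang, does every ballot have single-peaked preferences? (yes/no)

yes

Axis positions: Quinn=1, Janssen=2, Ivanov=3, Hoang=4.
Type 1 (peak Ivanov at position 3): ranking walks positions 3-2-1-4, expanding outward from the peak — single-peaked.
Type 2 (peak Hoang at position 4): ranking walks positions 4-3-2-1, expanding outward from the peak — single-peaked.
Type 3 (peak Janssen at position 2): ranking walks positions 2-3-4-1, expanding outward from the peak — single-peaked.
Type 4 (peak Quinn at position 1): ranking walks positions 1-2-3-4, expanding outward from the peak — single-peaked.
Every ranking is single-peaked on this axis.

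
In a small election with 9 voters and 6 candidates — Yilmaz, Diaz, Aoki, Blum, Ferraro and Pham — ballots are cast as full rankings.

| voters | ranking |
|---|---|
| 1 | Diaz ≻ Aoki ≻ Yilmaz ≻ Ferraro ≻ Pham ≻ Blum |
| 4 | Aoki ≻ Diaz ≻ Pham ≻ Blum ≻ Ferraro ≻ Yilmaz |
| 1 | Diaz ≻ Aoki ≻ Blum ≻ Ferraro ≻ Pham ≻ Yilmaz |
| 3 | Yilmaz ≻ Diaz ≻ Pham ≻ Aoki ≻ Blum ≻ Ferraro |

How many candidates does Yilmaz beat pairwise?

Yilmaz against each rival (9 voters):
Yilmaz vs Diaz: Yilmaz preferred on 3 ballots; Diaz wins 6–3.
Yilmaz vs Aoki: Yilmaz is ranked higher on 3 ballots, Aoki on 6. Aoki wins 6–3.
Yilmaz–Blum: Blum 5–4.
Yilmaz–Ferraro: Ferraro 5–4.
Yilmaz vs Pham: Yilmaz preferred on 1+3 = 4 ballots; Pham wins 5–4.
Yilmaz beats no one; loses to Diaz, Aoki, Blum, Ferraro, Pham — 0 pairwise wins.

0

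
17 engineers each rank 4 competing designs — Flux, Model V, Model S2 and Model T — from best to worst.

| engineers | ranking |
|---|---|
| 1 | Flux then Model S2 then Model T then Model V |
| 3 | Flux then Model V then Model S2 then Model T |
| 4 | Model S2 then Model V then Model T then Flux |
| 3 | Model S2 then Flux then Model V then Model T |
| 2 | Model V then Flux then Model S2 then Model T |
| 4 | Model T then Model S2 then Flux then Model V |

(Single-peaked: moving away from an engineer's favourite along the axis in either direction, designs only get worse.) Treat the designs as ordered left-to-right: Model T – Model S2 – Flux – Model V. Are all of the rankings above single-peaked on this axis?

Axis positions: Model T=1, Model S2=2, Flux=3, Model V=4.
Ballot type 1 (peak Flux at position 3): ranking walks positions 3-2-1-4, expanding outward from the peak — single-peaked.
Ballot type 2 (peak Flux at position 3): ranking walks positions 3-4-2-1, expanding outward from the peak — single-peaked.
Ballot type 3: ranking walks positions 2-4-1-3; Model V is ranked above Flux even though Flux lies between Model V and the peak Model S2 on the axis — preferences dip and rise again. Not single-peaked.
Ballot type 4 (peak Model S2 at position 2): ranking walks positions 2-3-4-1, expanding outward from the peak — single-peaked.
Ballot type 5 (peak Model V at position 4): ranking walks positions 4-3-2-1, expanding outward from the peak — single-peaked.
Ballot type 6 (peak Model T at position 1): ranking walks positions 1-2-3-4, expanding outward from the peak — single-peaked.
Ballot type 3 violates single-peakedness, so the profile is not single-peaked on this axis.

no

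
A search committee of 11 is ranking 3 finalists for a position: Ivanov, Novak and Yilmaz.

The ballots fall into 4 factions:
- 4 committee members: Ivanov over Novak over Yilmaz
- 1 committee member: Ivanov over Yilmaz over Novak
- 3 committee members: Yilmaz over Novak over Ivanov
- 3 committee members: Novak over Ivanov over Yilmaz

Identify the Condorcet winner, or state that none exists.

Check each pair by majority over 11 ballots:
Ivanov vs Novak: Novak, 6–5.
Ivanov vs Yilmaz: Ivanov, 8–3.
Novak vs Yilmaz: Novak, 7–4.
Novak wins every pairwise contest, so Novak is the Condorcet winner.

Novak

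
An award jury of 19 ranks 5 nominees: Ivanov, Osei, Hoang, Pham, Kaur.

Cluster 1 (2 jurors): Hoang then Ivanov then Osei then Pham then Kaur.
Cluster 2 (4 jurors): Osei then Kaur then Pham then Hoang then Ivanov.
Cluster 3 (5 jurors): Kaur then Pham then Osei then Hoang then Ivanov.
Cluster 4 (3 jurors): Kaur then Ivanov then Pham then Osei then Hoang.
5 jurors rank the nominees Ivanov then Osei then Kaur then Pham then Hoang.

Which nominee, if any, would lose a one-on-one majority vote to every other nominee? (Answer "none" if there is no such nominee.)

none

Pairwise majorities:
Ivanov vs Osei: 2+3+5 = 10 for Ivanov, 9 for Osei — Ivanov by 10–9.
Ivanov vs Hoang: 3+5 = 8 for Ivanov, 11 for Hoang — Hoang by 11–8.
Ivanov vs Pham: Ivanov is ranked higher on 2+3+5 = 10 ballots, Pham on 9. Ivanov wins 10–9.
Ivanov vs Kaur: 2+5 = 7 for Ivanov, 12 for Kaur — Kaur by 12–7.
Osei vs Hoang: Osei preferred on 4+5+3+5 = 17 ballots; Osei wins 17–2.
Osei vs Pham: Osei, 11–8.
Osei vs Kaur: Osei, 11–8.
Hoang vs Pham: 2 to 17, Pham.
Hoang vs Kaur: Hoang preferred on 2 ballots; Kaur wins 17–2.
Pham vs Kaur: Pham preferred on 2 ballots; Kaur wins 17–2.
No nominee is winless: Ivanov beats Osei; Osei beats Hoang; Hoang beats Ivanov; Pham beats Hoang; Kaur beats Ivanov. There is no Condorcet loser.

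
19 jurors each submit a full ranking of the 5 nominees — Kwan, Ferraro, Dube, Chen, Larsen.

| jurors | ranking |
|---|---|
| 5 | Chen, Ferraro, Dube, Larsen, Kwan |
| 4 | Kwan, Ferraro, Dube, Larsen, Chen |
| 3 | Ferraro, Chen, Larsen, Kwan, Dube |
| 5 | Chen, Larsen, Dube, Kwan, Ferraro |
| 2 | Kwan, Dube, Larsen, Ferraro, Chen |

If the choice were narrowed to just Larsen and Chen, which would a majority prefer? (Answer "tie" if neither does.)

Chen

Ballots ranking Larsen above Chen: 4 + 2 = 6.
Ballots ranking Chen above Larsen: 19 − 6 = 13.
Chen wins the head-to-head 13–6.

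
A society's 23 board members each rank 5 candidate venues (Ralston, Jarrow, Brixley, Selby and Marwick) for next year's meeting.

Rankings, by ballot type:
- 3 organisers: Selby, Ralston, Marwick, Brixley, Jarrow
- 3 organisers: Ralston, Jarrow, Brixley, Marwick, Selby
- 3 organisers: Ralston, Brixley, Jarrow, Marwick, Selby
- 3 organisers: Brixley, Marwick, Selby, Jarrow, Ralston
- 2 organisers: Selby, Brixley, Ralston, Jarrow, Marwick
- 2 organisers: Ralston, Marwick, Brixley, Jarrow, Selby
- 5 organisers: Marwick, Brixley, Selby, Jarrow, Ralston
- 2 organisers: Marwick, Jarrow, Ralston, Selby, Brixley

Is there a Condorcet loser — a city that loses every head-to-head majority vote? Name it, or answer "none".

Jarrow

Pairwise majorities:
Ralston–Jarrow: Ralston 13–10.
Ralston vs Brixley: Ralston wins 13–10.
Ralston vs Selby: 10 to 13, Selby.
Ralston vs Marwick: 3+3+3+2+2 = 13 for Ralston, 10 for Marwick — Ralston by 13–10.
Jarrow vs Brixley: Jarrow preferred on 3+2 = 5 ballots; Brixley wins 18–5.
Jarrow vs Selby: 3+3+2+2 = 10 for Jarrow, 13 for Selby — Selby by 13–10.
Jarrow vs Marwick: Jarrow preferred on 3+3+2 = 8 ballots; Marwick wins 15–8.
Brixley vs Selby: Brixley wins 16–7.
Brixley vs Marwick: Brixley is ranked higher on 3+3+3+2 = 11 ballots, Marwick on 12. Marwick wins 12–11.
Selby–Marwick: Marwick 18–5.
Jarrow loses to every other city — it is the Condorcet loser.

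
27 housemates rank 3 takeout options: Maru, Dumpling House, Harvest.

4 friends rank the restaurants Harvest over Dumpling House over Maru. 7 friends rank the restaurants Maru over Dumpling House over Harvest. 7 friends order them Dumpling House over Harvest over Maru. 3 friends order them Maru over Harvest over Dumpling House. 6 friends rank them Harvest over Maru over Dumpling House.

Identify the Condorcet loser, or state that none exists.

Pairwise majorities:
Maru–Dumpling House: Maru 16–11.
Maru–Harvest: Harvest 17–10.
Dumpling House vs Harvest: Dumpling House wins 14–13.
Each restaurant has at least one pairwise win (Maru beats Dumpling House; Dumpling House beats Harvest; Harvest beats Maru) — no Condorcet loser.

none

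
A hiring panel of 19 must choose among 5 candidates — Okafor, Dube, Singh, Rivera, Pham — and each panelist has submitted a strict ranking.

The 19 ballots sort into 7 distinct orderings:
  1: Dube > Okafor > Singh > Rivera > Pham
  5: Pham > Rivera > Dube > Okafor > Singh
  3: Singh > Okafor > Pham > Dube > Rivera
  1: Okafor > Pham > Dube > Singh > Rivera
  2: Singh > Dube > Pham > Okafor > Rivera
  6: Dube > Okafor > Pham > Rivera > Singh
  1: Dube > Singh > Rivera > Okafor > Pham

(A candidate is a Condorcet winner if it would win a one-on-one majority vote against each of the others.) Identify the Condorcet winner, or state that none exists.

Dube

Check each pair by majority over 19 ballots:
Okafor–Dube: Dube 15–4.
Okafor vs Singh: Okafor preferred on 1+5+1+6 = 13 ballots; Okafor wins 13–6.
Okafor vs Rivera: 1+3+1+2+6 = 13 for Okafor, 6 for Rivera — Okafor by 13–6.
Okafor vs Pham: Okafor is ranked higher on 1+3+1+6+1 = 12 ballots, Pham on 7. Okafor wins 12–7.
Dube–Singh: Dube 14–5.
Dube vs Rivera: 1+3+1+2+6+1 = 14 for Dube, 5 for Rivera — Dube by 14–5.
Dube vs Pham: 1+2+6+1 = 10 for Dube, 9 for Pham — Dube by 10–9.
Singh vs Rivera: 1+3+1+2+1 = 8 for Singh, 11 for Rivera — Rivera by 11–8.
Singh–Pham: Pham 12–7.
Rivera vs Pham: Pham, 17–2.
Only Dube has no losses; Dube is the Condorcet winner.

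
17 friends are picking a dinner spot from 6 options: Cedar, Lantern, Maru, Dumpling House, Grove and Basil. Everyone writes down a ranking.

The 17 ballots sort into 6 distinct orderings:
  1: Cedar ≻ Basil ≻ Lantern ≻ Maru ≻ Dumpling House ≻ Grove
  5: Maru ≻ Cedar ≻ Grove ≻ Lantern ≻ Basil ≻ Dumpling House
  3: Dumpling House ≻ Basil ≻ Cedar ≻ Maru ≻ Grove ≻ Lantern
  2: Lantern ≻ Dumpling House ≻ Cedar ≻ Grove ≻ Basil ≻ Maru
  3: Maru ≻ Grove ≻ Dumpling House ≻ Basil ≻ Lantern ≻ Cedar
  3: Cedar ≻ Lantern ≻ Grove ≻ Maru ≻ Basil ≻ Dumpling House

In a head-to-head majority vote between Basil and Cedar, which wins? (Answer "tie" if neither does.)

Ballots ranking Basil above Cedar: 3 + 3 = 6.
Ballots ranking Cedar above Basil: 17 − 6 = 11.
Cedar wins the head-to-head 11–6.

Cedar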